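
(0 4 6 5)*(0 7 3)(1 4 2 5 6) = (0 2 5 7 3)(1 4)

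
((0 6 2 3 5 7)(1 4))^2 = (0 2 5)(3 7 6)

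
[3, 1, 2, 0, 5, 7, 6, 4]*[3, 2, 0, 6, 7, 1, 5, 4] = [6, 2, 0, 3, 1, 4, 5, 7]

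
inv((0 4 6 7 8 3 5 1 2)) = (0 2 1 5 3 8 7 6 4)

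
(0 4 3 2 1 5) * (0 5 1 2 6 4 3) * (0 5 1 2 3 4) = (0 4 5 1 2 3 6)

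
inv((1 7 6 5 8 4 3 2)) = (1 2 3 4 8 5 6 7)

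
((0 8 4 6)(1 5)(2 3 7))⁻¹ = (0 6 4 8)(1 5)(2 7 3)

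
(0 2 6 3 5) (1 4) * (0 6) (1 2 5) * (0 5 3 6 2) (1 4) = (0 3 4) (2 5) 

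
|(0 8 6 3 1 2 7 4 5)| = 9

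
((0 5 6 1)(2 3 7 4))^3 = (0 1 6 5)(2 4 7 3)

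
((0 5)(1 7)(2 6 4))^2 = (2 4 6)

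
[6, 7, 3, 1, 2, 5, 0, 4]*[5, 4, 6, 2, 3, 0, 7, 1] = [7, 1, 2, 4, 6, 0, 5, 3]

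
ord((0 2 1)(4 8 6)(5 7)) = 6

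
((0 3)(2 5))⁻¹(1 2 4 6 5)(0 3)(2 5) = (1 5 4 6 2)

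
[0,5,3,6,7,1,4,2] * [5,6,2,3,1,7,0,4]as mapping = [0→5,1→7,2→3,3→0,4→4,5→6,6→1,7→2]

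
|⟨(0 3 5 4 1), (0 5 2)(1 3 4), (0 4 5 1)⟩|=720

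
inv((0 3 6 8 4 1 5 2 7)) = (0 7 2 5 1 4 8 6 3)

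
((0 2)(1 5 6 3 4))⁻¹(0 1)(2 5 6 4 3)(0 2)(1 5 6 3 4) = (0 6 3 1 4)(2 5)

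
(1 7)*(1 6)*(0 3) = (0 3)(1 7 6)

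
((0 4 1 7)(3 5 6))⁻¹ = (0 7 1 4)(3 6 5)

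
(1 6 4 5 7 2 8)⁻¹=(1 8 2 7 5 4 6)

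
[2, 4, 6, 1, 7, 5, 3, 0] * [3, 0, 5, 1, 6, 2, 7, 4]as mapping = [0→5, 1→6, 2→7, 3→0, 4→4, 5→2, 6→1, 7→3]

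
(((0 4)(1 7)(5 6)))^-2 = ()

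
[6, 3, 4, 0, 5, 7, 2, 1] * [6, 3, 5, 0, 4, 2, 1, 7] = [1, 0, 4, 6, 2, 7, 5, 3]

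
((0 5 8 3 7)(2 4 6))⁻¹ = (0 7 3 8 5)(2 6 4)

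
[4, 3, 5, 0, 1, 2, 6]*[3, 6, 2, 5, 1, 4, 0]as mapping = [0→1, 1→5, 2→4, 3→3, 4→6, 5→2, 6→0]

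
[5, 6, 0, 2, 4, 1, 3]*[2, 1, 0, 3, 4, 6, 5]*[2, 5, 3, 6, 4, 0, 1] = [1, 0, 3, 2, 4, 5, 6]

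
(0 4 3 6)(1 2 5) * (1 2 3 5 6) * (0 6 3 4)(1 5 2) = (1 4 2 3 5)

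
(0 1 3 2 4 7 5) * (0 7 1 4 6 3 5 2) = (0 4 1 5 7 2 6 3)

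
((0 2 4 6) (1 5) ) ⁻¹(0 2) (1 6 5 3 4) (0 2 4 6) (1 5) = (0 1 3 6 5) (2 4) 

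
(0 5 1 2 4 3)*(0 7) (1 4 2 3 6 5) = (0 1 3 7) (4 6 5) 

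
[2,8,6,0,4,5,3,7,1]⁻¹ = [3,8,0,6,4,5,2,7,1]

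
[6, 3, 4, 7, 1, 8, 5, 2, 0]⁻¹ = [8, 4, 7, 1, 2, 6, 0, 3, 5]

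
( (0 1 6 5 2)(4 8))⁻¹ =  (0 2 5 6 1)(4 8)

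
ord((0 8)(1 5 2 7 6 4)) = 6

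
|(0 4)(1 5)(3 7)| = 2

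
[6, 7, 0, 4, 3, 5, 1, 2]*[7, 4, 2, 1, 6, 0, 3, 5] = [3, 5, 7, 6, 1, 0, 4, 2]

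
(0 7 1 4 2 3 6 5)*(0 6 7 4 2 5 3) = (0 4 5 6 3 7 1 2)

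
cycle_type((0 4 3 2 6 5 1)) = 7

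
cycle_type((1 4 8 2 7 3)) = 6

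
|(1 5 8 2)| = 4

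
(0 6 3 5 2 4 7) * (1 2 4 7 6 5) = (0 5 4 6 3 1 2 7)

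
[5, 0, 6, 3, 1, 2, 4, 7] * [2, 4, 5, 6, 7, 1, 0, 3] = [1, 2, 0, 6, 4, 5, 7, 3]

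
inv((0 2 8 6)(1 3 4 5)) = (0 6 8 2)(1 5 4 3)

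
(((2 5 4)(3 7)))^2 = (2 4 5)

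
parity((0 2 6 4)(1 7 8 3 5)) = odd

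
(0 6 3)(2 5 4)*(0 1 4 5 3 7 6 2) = (0 2 3 1 4)(6 7)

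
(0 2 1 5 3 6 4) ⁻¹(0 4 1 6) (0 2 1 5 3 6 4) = (0 5 4 2) 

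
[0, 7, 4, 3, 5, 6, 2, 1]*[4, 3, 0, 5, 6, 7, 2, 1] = [4, 1, 6, 5, 7, 2, 0, 3]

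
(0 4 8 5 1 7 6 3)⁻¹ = (0 3 6 7 1 5 8 4)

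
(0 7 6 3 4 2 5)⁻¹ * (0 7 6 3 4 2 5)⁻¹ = (0 2 3 7 5 4 6)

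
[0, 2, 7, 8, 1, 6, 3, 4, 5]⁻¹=[0, 4, 1, 6, 7, 8, 5, 2, 3]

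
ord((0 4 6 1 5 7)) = 6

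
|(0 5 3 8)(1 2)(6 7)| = 4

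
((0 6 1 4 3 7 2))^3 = (0 4 2 1 7 6 3)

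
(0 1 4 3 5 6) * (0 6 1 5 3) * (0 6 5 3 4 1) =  (0 3 4 6 5)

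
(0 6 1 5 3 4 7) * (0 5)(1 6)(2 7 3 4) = (0 1)(2 7 5 4 3)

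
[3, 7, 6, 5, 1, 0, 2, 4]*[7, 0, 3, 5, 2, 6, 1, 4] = [5, 4, 1, 6, 0, 7, 3, 2]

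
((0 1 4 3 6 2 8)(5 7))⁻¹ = (0 8 2 6 3 4 1)(5 7)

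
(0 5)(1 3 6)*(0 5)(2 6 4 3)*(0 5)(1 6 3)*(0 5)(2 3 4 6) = (1 3 6 2 4)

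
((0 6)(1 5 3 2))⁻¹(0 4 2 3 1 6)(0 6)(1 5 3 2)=(0 6 4 1 2 5)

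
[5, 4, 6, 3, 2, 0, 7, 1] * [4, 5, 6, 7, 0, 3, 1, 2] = [3, 0, 1, 7, 6, 4, 2, 5]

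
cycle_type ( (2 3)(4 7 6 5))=2.4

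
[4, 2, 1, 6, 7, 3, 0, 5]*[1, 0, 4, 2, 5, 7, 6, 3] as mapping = [0→5, 1→4, 2→0, 3→6, 4→3, 5→2, 6→1, 7→7] 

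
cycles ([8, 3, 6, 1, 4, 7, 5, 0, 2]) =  (0 8 2 6 5 7)(1 3)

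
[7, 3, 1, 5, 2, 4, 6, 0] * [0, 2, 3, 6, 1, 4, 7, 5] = [5, 6, 2, 4, 3, 1, 7, 0] 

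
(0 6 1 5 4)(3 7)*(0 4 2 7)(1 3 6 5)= (0 5 2 7 6 3)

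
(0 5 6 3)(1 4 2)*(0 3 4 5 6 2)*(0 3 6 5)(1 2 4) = (0 5 4 3 6 1)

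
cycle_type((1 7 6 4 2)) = 5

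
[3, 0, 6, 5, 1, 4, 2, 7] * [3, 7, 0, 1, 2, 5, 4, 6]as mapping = [0→1, 1→3, 2→4, 3→5, 4→7, 5→2, 6→0, 7→6]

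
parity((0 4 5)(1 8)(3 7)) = even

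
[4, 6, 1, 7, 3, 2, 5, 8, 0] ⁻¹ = [8, 2, 5, 4, 0, 6, 1, 3, 7] 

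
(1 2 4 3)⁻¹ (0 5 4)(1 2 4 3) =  (0 5 3)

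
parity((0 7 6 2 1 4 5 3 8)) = even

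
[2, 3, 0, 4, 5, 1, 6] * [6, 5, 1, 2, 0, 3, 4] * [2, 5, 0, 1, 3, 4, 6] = [5, 0, 6, 2, 1, 4, 3]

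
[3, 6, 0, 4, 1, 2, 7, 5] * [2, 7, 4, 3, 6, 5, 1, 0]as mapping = [0→3, 1→1, 2→2, 3→6, 4→7, 5→4, 6→0, 7→5]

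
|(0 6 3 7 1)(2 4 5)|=15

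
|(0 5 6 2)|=4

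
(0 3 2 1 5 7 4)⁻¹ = (0 4 7 5 1 2 3)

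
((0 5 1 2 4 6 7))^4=(0 4 5 6 1 7 2)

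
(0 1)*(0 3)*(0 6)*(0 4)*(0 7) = (0 1 3 6 4 7)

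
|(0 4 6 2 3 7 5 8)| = 8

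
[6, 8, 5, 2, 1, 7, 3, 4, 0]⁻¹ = [8, 4, 3, 6, 7, 2, 0, 5, 1]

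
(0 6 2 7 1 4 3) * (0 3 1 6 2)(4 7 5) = (0 2 5 4 1 7 6)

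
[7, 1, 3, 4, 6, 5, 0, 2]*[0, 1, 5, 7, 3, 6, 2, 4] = [4, 1, 7, 3, 2, 6, 0, 5]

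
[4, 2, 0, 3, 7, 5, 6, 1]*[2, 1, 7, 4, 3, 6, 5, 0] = [3, 7, 2, 4, 0, 6, 5, 1]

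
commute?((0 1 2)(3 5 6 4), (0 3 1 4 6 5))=no:(0 1 2)(3 5 6 4) * (0 3 1 4 6 5)=(0 4 1 2 3), (0 3 1 4 6 5) * (0 1 2)(3 5 6 4)=(0 5 1 3 2)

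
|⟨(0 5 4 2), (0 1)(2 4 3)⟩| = 720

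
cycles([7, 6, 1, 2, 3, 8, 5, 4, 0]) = (0 7 4 3 2 1 6 5 8)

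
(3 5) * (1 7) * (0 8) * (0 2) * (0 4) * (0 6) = (0 8 2 4 6)(1 7)(3 5)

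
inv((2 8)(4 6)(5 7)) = (2 8)(4 6)(5 7)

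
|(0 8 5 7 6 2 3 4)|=8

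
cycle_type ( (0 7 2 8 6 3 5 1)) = 8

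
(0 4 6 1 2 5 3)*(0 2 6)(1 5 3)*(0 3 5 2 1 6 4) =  (1 4 3)(2 5 6)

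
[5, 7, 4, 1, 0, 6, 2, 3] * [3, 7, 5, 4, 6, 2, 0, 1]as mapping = [0→2, 1→1, 2→6, 3→7, 4→3, 5→0, 6→5, 7→4]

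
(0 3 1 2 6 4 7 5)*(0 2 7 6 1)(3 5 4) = (0 5 2 1 7 4 6 3)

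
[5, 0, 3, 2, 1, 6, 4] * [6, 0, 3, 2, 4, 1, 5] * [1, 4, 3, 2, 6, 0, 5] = [4, 5, 3, 2, 1, 0, 6]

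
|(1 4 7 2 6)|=5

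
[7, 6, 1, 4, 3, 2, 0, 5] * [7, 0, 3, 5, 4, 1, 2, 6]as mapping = [0→6, 1→2, 2→0, 3→4, 4→5, 5→3, 6→7, 7→1]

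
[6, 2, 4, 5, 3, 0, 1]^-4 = [2, 3, 5, 6, 0, 1, 4]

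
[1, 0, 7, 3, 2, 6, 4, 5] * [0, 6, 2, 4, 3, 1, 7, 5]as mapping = [0→6, 1→0, 2→5, 3→4, 4→2, 5→7, 6→3, 7→1]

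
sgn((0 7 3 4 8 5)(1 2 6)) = -1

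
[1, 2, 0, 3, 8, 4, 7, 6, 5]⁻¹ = [2, 0, 1, 3, 5, 8, 7, 6, 4]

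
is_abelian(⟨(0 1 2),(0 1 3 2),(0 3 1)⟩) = no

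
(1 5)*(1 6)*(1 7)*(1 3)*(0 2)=(0 2)(1 5 6 7 3)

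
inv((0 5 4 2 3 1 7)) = (0 7 1 3 2 4 5)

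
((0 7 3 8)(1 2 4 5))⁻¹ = (0 8 3 7)(1 5 4 2)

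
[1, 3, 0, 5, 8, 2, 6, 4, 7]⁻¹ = [2, 0, 5, 1, 7, 3, 6, 8, 4]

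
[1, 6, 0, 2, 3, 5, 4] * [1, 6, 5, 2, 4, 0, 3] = [6, 3, 1, 5, 2, 0, 4]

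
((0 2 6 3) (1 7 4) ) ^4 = (1 7 4) 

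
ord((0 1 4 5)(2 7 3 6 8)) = 20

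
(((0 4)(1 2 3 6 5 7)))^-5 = (0 4)(1 2 3 6 5 7)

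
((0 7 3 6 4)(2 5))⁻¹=(0 4 6 3 7)(2 5)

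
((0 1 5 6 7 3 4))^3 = (0 6 4 5 3 1 7)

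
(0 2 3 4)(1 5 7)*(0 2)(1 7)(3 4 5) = (1 3 5)(2 4)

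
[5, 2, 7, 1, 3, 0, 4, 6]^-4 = [0, 7, 6, 2, 1, 5, 3, 4]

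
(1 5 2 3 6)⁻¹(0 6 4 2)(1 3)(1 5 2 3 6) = (0 1 4 3)(5 6)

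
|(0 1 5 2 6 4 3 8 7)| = 9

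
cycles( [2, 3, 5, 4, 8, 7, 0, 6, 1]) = (0 2 5 7 6)(1 3 4 8)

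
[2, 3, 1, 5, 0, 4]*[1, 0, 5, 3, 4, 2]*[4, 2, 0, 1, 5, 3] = [3, 1, 4, 0, 2, 5]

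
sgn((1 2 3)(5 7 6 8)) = -1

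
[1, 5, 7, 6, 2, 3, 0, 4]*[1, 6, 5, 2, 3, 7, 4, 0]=[6, 7, 0, 4, 5, 2, 1, 3]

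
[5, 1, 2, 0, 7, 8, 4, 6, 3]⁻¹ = [3, 1, 2, 8, 6, 0, 7, 4, 5]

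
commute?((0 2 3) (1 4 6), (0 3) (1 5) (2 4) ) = no:(0 2 3) (1 4 6) * (0 3) (1 5) (2 4) = (0 4 6 5 1 2), (0 3) (1 5) (2 4) * (0 2 3) (1 4 6) = (1 5 4 3 2 6) 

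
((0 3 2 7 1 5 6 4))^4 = (0 1)(2 6)(3 5)(4 7)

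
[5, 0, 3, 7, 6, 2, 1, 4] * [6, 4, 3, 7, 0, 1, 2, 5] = [1, 6, 7, 5, 2, 3, 4, 0]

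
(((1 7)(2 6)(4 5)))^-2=()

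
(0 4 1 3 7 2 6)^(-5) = (0 1 7 6 4 3 2)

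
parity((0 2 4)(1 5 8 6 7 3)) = odd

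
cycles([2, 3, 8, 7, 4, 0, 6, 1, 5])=(0 2 8 5)(1 3 7)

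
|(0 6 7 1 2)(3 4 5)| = 15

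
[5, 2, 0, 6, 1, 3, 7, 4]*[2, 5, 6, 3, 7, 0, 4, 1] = [0, 6, 2, 4, 5, 3, 1, 7]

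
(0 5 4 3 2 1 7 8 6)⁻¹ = (0 6 8 7 1 2 3 4 5)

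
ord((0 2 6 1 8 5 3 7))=8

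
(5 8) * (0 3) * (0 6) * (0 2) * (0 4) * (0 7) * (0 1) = (0 3 6 2 4 7 1) (5 8) 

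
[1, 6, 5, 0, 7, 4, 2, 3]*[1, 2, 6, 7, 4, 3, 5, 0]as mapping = [0→2, 1→5, 2→3, 3→1, 4→0, 5→4, 6→6, 7→7]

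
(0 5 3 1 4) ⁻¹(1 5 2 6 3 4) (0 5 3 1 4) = (0 4 3 2 6 1) 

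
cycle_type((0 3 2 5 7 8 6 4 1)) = 9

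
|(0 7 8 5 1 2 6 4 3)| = 9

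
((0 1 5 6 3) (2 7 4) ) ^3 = (0 6 1 3 5) 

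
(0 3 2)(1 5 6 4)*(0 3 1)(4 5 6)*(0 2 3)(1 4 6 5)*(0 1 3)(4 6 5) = (0 6 3)(1 4 2)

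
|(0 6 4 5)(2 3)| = 4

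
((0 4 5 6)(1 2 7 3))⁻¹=(0 6 5 4)(1 3 7 2)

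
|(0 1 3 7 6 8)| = 6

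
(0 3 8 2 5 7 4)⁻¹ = (0 4 7 5 2 8 3)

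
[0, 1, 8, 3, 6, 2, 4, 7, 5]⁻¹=[0, 1, 5, 3, 6, 8, 4, 7, 2]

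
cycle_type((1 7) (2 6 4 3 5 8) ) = 2.6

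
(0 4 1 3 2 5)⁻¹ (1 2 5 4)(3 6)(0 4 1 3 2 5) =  (0 1 3 5)(2 6)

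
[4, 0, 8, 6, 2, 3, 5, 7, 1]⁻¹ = [1, 8, 4, 5, 0, 6, 3, 7, 2]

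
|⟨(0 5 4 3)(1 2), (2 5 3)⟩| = 36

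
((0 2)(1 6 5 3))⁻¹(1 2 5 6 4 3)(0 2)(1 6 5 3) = (0 3 5 4 1 6)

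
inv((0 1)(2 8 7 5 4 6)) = (0 1)(2 6 4 5 7 8)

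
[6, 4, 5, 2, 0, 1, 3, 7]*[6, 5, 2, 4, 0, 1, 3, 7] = [3, 0, 1, 2, 6, 5, 4, 7]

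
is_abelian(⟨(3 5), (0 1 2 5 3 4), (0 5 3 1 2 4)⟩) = no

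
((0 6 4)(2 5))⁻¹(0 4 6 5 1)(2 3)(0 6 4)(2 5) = (0 4 2 1 6)(3 5)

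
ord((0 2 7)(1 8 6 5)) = 12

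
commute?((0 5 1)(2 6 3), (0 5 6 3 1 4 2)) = no:(0 5 1)(2 6 3) * (0 5 6 3 1 4 2) = (0 6 1 5 4 2 3), (0 5 6 3 1 4 2) * (0 5 1)(2 6 3) = (0 1 4 6 2 5 3)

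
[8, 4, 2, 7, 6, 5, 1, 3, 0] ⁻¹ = [8, 6, 2, 7, 1, 5, 4, 3, 0] 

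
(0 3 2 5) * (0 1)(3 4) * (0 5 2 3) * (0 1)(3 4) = (0 3 4 1 5)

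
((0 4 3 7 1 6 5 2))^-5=(0 7 5 4 1 2 3 6)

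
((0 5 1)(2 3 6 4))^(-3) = (2 3 6 4)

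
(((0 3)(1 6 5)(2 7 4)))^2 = (1 5 6)(2 4 7)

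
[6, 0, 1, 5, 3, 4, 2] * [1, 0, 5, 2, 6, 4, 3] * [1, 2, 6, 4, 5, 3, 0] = [4, 2, 1, 5, 6, 0, 3]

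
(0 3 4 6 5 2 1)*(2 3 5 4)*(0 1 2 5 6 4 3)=(0 6 3 5)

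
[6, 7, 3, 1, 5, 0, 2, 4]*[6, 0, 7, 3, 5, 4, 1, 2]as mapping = [0→1, 1→2, 2→3, 3→0, 4→4, 5→6, 6→7, 7→5]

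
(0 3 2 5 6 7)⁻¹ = (0 7 6 5 2 3)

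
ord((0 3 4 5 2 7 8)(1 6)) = 14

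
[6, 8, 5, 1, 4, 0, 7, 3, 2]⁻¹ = [5, 3, 8, 7, 4, 2, 0, 6, 1]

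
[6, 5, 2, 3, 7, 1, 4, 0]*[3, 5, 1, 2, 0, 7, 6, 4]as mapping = [0→6, 1→7, 2→1, 3→2, 4→4, 5→5, 6→0, 7→3]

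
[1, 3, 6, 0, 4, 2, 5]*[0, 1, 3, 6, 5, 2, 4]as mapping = [0→1, 1→6, 2→4, 3→0, 4→5, 5→3, 6→2]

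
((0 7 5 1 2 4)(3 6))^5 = (0 4 2 1 5 7)(3 6)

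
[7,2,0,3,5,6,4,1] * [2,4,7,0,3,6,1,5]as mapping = [0→5,1→7,2→2,3→0,4→6,5→1,6→3,7→4]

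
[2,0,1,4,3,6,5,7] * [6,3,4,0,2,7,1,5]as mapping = [0→4,1→6,2→3,3→2,4→0,5→1,6→7,7→5]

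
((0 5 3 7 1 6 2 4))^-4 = (0 1)(2 3)(4 7)(5 6)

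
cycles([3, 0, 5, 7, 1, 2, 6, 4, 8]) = (0 3 7 4 1)(2 5)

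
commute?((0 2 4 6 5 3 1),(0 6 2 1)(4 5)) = no:(0 2 4 6 5 3 1) * (0 6 2 1)(4 5) = (0 1 6 4 2 5 3),(0 6 2 1)(4 5) * (0 2 4 6 5 3 1) = (0 5 6 4 3 1 2)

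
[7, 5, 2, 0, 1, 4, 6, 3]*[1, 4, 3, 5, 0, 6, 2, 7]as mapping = [0→7, 1→6, 2→3, 3→1, 4→4, 5→0, 6→2, 7→5]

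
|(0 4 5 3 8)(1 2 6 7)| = 20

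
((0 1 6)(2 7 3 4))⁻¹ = (0 6 1)(2 4 3 7)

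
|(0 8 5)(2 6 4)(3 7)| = 6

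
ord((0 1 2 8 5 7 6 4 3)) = 9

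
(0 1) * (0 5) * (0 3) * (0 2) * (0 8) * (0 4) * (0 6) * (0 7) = (0 1 5 3 2 8 4 6 7)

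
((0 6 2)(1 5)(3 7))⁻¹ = (0 2 6)(1 5)(3 7)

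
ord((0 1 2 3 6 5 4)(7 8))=14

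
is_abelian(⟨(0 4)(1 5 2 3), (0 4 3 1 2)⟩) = no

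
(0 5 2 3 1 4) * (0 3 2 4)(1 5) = (0 1)(3 5 4)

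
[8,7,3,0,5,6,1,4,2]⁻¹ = [3,6,8,2,7,4,5,1,0]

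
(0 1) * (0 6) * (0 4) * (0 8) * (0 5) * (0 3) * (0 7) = (0 1 6 4 8 5 3 7)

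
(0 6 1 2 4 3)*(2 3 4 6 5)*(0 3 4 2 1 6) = (0 5 1 4 2)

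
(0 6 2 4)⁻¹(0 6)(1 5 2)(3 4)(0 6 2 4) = (0 3)(1 5 4)(2 6)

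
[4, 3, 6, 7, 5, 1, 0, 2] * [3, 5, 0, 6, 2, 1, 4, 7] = [2, 6, 4, 7, 1, 5, 3, 0]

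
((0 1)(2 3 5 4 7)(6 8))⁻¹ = (0 1)(2 7 4 5 3)(6 8)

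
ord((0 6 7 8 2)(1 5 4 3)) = 20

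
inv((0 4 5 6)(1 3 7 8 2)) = (0 6 5 4)(1 2 8 7 3)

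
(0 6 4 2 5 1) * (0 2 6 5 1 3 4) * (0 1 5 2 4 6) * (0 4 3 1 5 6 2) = (1 3 2 6 5)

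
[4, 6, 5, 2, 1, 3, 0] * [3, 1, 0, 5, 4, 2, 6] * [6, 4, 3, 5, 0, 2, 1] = [0, 1, 3, 6, 4, 2, 5]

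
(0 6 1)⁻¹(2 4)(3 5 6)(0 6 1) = (1 3 5)(2 4)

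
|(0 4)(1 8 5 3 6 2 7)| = 14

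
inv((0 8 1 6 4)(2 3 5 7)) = (0 4 6 1 8)(2 7 5 3)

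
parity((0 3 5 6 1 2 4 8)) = odd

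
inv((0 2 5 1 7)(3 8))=(0 7 1 5 2)(3 8)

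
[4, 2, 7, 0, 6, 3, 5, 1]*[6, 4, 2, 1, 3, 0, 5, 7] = [3, 2, 7, 6, 5, 1, 0, 4]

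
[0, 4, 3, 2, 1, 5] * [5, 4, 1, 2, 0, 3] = [5, 0, 2, 1, 4, 3]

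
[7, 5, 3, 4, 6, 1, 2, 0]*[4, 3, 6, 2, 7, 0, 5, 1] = [1, 0, 2, 7, 5, 3, 6, 4]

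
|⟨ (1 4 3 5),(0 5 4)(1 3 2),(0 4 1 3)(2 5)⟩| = 720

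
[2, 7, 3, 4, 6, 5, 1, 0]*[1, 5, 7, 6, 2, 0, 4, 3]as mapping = [0→7, 1→3, 2→6, 3→2, 4→4, 5→0, 6→5, 7→1]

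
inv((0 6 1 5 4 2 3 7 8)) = (0 8 7 3 2 4 5 1 6)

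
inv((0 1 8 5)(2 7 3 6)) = (0 5 8 1)(2 6 3 7)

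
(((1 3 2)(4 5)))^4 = (1 3 2)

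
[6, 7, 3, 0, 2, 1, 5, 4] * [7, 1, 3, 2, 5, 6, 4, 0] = [4, 0, 2, 7, 3, 1, 6, 5]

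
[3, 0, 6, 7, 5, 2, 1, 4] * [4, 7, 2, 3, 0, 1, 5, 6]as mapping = [0→3, 1→4, 2→5, 3→6, 4→1, 5→2, 6→7, 7→0]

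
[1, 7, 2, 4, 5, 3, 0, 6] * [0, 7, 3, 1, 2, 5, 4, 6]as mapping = [0→7, 1→6, 2→3, 3→2, 4→5, 5→1, 6→0, 7→4]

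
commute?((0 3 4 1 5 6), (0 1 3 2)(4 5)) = no:(0 3 4 1 5 6) * (0 1 3 2)(4 5) = (0 2)(1 4 3 5 6), (0 1 3 2)(4 5) * (0 3 4 1 5 6) = (0 5 1 4 6)(2 3)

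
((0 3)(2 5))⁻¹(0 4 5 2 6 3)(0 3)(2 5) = (0 3 4 2 5 6)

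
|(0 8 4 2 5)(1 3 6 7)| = 20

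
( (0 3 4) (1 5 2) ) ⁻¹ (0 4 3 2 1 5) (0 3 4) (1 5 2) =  (0 4 1 5 2 3) 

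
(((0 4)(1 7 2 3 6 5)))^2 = (1 2 6)(3 5 7)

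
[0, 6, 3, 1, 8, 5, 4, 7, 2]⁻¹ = [0, 3, 8, 2, 6, 5, 1, 7, 4]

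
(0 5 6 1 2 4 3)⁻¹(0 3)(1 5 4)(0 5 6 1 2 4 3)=(0 5)(2 6 3)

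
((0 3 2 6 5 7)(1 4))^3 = (0 6)(1 4)(2 7)(3 5)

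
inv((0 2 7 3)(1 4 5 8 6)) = (0 3 7 2)(1 6 8 5 4)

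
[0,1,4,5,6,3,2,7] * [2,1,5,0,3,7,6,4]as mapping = [0→2,1→1,2→3,3→7,4→6,5→0,6→5,7→4]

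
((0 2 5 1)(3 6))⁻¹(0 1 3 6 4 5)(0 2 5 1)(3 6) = (0 6 3 4 1 2)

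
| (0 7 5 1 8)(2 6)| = 10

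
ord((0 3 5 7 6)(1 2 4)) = 15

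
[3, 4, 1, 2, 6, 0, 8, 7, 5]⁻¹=[5, 2, 3, 0, 1, 8, 4, 7, 6]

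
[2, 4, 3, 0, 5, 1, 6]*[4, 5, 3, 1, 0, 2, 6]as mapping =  [0→3, 1→0, 2→1, 3→4, 4→2, 5→5, 6→6]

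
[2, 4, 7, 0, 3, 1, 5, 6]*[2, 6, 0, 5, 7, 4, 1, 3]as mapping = [0→0, 1→7, 2→3, 3→2, 4→5, 5→6, 6→4, 7→1]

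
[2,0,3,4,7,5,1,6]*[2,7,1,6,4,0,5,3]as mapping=[0→1,1→2,2→6,3→4,4→3,5→0,6→7,7→5]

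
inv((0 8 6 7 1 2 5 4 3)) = (0 3 4 5 2 1 7 6 8)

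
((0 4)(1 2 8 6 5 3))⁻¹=(0 4)(1 3 5 6 8 2)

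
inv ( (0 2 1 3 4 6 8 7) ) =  (0 7 8 6 4 3 1 2) 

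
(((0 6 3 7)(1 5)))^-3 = (0 6 3 7)(1 5)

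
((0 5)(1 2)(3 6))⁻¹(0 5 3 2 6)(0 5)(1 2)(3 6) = (0 6 1 3 5)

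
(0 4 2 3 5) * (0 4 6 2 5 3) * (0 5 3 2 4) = (0 6 4 3 2 5)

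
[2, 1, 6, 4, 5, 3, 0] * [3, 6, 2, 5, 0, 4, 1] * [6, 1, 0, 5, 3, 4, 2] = [0, 2, 1, 6, 3, 4, 5]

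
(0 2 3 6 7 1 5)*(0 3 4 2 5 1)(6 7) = (0 5 3 7)(2 4)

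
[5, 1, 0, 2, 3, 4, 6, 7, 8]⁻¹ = [2, 1, 3, 4, 5, 0, 6, 7, 8]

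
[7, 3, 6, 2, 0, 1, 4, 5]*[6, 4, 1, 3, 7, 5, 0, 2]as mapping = [0→2, 1→3, 2→0, 3→1, 4→6, 5→4, 6→7, 7→5]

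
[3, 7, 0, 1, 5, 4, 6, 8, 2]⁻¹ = [2, 3, 8, 0, 5, 4, 6, 1, 7]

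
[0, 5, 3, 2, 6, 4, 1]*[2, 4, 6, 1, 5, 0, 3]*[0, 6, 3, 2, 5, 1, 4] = [3, 0, 6, 4, 2, 1, 5]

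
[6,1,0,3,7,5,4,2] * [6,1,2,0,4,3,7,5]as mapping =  [0→7,1→1,2→6,3→0,4→5,5→3,6→4,7→2]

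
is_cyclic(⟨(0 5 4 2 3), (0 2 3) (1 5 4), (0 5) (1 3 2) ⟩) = no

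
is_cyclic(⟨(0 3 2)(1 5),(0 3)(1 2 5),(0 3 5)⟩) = no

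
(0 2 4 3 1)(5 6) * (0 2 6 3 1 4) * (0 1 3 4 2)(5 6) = (0 5 4 3 2 1)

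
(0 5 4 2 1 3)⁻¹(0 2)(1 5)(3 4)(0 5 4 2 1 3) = (0 2)(1 5)(3 4)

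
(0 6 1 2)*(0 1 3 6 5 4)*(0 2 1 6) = (0 5 4 2 6 3)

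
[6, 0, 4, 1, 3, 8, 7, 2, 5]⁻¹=[1, 3, 7, 4, 2, 8, 0, 6, 5]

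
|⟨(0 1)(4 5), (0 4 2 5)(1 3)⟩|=36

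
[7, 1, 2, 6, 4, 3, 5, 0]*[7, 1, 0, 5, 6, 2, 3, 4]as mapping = [0→4, 1→1, 2→0, 3→3, 4→6, 5→5, 6→2, 7→7]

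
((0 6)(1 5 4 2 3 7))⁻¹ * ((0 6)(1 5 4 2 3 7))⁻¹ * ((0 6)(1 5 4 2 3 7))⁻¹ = (0 6)(1 2)(3 5)(4 7)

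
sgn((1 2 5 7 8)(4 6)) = -1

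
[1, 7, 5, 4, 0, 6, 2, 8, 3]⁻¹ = [4, 0, 6, 8, 3, 2, 5, 1, 7]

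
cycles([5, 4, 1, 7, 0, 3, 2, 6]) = (0 5 3 7 6 2 1 4)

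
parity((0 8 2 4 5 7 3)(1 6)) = odd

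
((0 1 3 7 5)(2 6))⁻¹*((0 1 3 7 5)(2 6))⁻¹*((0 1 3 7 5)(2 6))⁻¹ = (0 3 5 1 7)(2 6)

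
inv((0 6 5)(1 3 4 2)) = (0 5 6)(1 2 4 3)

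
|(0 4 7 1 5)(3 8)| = 10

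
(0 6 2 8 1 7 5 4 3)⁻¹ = (0 3 4 5 7 1 8 2 6)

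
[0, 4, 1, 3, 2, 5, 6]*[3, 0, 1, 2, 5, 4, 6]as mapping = [0→3, 1→5, 2→0, 3→2, 4→1, 5→4, 6→6]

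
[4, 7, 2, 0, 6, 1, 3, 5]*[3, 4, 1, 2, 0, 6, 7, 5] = [0, 5, 1, 3, 7, 4, 2, 6]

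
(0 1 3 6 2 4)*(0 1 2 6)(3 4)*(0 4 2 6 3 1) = (0 6 3 4)(1 2)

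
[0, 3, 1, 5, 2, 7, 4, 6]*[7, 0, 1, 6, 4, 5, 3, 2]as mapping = [0→7, 1→6, 2→0, 3→5, 4→1, 5→2, 6→4, 7→3]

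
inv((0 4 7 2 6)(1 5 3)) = (0 6 2 7 4)(1 3 5)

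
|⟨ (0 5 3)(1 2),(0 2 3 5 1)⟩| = 120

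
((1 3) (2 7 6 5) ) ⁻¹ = (1 3) (2 5 6 7) 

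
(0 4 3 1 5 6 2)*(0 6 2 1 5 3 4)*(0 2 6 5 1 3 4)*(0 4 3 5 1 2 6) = (0 6 5)(1 3 2)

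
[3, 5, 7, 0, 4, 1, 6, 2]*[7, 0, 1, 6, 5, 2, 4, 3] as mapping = [0→6, 1→2, 2→3, 3→7, 4→5, 5→0, 6→4, 7→1] 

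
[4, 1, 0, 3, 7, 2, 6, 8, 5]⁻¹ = [2, 1, 5, 3, 0, 8, 6, 4, 7]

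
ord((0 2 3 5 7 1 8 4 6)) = 9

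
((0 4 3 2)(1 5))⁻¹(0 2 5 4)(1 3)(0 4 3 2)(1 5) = (0 1 3 4)(2 5)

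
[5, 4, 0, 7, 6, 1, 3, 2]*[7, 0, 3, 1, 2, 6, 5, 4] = [6, 2, 7, 4, 5, 0, 1, 3]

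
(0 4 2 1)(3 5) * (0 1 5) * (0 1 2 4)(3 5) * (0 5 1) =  (0 5 1 2 3)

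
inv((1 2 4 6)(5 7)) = (1 6 4 2)(5 7)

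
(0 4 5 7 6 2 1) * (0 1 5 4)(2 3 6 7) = (2 5)(3 6)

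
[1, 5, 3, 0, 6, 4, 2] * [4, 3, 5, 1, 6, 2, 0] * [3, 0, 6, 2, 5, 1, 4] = [2, 6, 0, 5, 3, 4, 1]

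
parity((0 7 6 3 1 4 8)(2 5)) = odd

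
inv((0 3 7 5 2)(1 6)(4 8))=(0 2 5 7 3)(1 6)(4 8)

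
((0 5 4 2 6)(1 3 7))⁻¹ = (0 6 2 4 5)(1 7 3)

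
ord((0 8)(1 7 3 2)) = 4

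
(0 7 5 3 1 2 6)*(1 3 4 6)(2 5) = (0 7 2 1 5 4 6)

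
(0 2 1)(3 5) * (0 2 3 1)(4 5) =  (0 3 4 5 1 2)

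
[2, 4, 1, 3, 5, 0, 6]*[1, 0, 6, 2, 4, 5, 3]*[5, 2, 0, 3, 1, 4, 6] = [6, 1, 5, 0, 4, 2, 3]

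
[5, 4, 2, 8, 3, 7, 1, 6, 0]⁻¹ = [8, 6, 2, 4, 1, 0, 7, 5, 3]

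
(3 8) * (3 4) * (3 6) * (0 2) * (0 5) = (0 2 5)(3 8 4 6)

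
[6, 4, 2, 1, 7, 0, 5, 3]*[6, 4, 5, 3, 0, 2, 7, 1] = [7, 0, 5, 4, 1, 6, 2, 3]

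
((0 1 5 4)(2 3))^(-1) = (0 4 5 1)(2 3)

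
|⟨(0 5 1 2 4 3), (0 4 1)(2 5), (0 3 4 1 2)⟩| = 720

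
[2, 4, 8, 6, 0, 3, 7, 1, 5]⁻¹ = [4, 7, 0, 5, 1, 8, 3, 6, 2]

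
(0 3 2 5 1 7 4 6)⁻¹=(0 6 4 7 1 5 2 3)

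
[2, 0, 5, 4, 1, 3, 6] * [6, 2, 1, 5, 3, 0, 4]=[1, 6, 0, 3, 2, 5, 4]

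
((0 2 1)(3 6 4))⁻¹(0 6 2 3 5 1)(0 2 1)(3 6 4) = (0 2 4 1 6 5)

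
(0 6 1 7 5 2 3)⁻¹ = (0 3 2 5 7 1 6)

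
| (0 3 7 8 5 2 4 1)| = 8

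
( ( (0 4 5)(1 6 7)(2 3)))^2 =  (0 5 4)(1 7 6)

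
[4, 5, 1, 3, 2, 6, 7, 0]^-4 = [1, 7, 6, 3, 5, 0, 4, 2]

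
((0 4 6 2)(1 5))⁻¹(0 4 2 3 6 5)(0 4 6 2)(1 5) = (0 3 2 1 4 6)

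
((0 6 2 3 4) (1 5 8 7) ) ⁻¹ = (0 4 3 2 6) (1 7 8 5) 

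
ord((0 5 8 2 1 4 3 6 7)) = 9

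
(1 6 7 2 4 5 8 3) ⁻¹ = (1 3 8 5 4 2 7 6) 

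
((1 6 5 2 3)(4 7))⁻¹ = (1 3 2 5 6)(4 7)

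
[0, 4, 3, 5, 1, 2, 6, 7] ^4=[0, 1, 3, 5, 4, 2, 6, 7] 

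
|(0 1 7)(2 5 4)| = 3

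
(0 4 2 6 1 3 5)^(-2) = (0 3 6 4 5 1 2)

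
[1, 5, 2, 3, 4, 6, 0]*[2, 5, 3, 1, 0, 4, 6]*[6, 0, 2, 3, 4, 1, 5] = [1, 4, 3, 0, 6, 5, 2]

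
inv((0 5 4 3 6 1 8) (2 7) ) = (0 8 1 6 3 4 5) (2 7) 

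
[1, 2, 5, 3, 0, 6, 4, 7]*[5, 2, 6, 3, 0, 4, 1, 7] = [2, 6, 4, 3, 5, 1, 0, 7]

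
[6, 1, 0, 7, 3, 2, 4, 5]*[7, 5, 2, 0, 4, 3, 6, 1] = [6, 5, 7, 1, 0, 2, 4, 3]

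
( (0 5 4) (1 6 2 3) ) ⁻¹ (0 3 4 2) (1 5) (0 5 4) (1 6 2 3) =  (0 3 5 1) (4 6) 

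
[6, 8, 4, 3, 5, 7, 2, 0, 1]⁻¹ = [7, 8, 6, 3, 2, 4, 0, 5, 1]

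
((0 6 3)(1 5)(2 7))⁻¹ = (0 3 6)(1 5)(2 7)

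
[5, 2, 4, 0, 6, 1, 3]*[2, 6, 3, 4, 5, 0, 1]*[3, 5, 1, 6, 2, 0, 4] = [3, 6, 0, 1, 5, 4, 2]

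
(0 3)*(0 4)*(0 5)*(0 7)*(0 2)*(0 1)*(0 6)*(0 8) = (0 3 4 5 7 2 1 6 8)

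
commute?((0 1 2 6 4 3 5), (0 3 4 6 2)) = no:(0 1 2 6 4 3 5)*(0 3 4 6 2) = (0 1)(3 5), (0 3 4 6 2)*(0 1 2 6 4 3 5) = (0 5)(1 2)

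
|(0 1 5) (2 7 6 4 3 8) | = 6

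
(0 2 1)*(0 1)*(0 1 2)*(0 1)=(0 1 2)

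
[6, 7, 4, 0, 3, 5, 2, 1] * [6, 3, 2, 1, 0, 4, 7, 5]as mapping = [0→7, 1→5, 2→0, 3→6, 4→1, 5→4, 6→2, 7→3]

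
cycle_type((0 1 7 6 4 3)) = 6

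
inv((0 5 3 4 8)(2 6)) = (0 8 4 3 5)(2 6)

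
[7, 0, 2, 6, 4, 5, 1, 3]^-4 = [7, 0, 2, 6, 4, 5, 1, 3]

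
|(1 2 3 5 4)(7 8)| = 10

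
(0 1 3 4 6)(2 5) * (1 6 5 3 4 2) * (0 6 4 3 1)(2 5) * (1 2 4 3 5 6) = (0 3 6 1 5)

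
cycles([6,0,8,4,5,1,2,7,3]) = (0 6 2 8 3 4 5 1)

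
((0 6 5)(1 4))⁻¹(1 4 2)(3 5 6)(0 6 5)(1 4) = (0 5 3)(1 2 4)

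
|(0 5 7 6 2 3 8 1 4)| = 9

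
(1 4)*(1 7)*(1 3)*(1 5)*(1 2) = (1 4 7 3 5 2)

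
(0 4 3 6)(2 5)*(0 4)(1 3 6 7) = (1 3 7)(2 5)(4 6)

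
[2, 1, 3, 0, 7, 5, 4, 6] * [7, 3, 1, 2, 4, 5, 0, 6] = [1, 3, 2, 7, 6, 5, 4, 0]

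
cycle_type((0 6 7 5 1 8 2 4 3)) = 9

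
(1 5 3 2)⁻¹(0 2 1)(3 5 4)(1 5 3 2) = (0 1 5)(2 3 4)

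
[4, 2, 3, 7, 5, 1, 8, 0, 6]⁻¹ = [7, 5, 1, 2, 0, 4, 8, 3, 6]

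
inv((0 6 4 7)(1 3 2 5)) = (0 7 4 6)(1 5 2 3)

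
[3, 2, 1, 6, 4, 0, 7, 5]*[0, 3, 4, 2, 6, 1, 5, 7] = [2, 4, 3, 5, 6, 0, 7, 1]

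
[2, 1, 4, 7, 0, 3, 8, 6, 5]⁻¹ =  [4, 1, 0, 5, 2, 8, 7, 3, 6]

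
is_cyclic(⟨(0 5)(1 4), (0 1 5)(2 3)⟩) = no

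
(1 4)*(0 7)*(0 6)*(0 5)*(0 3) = (0 7 6 5 3)(1 4)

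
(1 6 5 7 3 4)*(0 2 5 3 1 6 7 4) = (0 2 5 4 6 3)(1 7)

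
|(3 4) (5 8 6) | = 6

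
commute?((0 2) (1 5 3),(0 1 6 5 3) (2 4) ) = no:(0 2) (1 5 3) * (0 1 6 5 3) (2 4) = (0 4 2 1 3 6 5),(0 1 6 5 3) (2 4) * (0 2) (1 5 3) = (0 5 1 6 3 2 4) 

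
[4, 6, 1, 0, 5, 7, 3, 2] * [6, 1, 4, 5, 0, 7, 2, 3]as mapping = [0→0, 1→2, 2→1, 3→6, 4→7, 5→3, 6→5, 7→4]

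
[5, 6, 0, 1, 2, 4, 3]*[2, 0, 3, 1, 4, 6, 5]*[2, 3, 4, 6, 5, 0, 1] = [1, 0, 4, 2, 6, 5, 3]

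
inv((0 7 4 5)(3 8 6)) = (0 5 4 7)(3 6 8)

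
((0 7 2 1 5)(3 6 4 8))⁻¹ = (0 5 1 2 7)(3 8 4 6)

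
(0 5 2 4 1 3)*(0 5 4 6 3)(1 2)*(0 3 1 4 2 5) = (0 2 6 1 3)(4 5)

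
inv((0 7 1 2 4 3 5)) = (0 5 3 4 2 1 7)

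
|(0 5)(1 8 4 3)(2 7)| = 4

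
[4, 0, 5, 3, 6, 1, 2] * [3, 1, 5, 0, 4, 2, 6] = [4, 3, 2, 0, 6, 1, 5]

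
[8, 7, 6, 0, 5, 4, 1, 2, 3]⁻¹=[3, 6, 7, 8, 5, 4, 2, 1, 0]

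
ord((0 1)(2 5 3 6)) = 4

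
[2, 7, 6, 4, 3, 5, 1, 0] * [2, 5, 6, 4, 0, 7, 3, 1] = [6, 1, 3, 0, 4, 7, 5, 2]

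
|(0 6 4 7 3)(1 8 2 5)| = 20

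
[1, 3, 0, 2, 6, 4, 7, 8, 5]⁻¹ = [2, 0, 3, 1, 5, 8, 4, 6, 7]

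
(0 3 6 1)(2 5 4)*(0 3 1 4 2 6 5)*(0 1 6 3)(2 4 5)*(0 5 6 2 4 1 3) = (0 2 3 4)(1 5)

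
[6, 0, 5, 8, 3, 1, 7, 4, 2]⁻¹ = [1, 5, 8, 4, 7, 2, 0, 6, 3]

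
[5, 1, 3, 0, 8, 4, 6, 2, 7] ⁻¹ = [3, 1, 7, 2, 5, 0, 6, 8, 4] 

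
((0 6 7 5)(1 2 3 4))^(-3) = (0 6 7 5)(1 2 3 4)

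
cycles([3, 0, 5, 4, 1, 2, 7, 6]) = (0 3 4 1)(2 5)(6 7)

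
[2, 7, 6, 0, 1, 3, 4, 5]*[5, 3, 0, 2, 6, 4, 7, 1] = [0, 1, 7, 5, 3, 2, 6, 4]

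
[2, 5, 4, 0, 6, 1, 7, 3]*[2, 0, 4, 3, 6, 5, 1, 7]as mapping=[0→4, 1→5, 2→6, 3→2, 4→1, 5→0, 6→7, 7→3]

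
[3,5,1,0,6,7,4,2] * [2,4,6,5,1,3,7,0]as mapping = [0→5,1→3,2→4,3→2,4→7,5→0,6→1,7→6]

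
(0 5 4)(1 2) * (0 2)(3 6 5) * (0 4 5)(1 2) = (0 3 6)(1 4)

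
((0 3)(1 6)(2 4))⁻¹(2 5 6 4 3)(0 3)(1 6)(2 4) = (0 4 5 1 2)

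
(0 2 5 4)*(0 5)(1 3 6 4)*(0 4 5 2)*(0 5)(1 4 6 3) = (0 5 4 2 6)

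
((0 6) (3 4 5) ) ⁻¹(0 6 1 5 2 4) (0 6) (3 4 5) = (0 1 3 2 5 6) 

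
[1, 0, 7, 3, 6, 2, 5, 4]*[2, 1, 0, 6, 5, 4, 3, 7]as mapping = [0→1, 1→2, 2→7, 3→6, 4→3, 5→0, 6→4, 7→5]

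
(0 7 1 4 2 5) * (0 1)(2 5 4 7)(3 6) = (0 2 4 5 1 7)(3 6)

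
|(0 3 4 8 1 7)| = 6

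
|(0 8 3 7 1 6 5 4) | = 8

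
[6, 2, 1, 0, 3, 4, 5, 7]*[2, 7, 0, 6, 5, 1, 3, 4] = [3, 0, 7, 2, 6, 5, 1, 4]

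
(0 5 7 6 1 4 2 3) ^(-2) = (0 2 1 7) (3 4 6 5) 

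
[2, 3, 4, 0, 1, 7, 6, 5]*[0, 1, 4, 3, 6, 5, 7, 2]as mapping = [0→4, 1→3, 2→6, 3→0, 4→1, 5→2, 6→7, 7→5]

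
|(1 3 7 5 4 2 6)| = 7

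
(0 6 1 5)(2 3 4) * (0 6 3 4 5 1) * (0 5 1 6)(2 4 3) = (0 2 3 1 6 5)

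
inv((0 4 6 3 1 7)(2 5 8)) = (0 7 1 3 6 4)(2 8 5)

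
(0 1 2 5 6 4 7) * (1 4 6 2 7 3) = (0 4 3 1 7)(2 5)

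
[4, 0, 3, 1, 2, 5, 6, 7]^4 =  [1, 3, 4, 2, 0, 5, 6, 7]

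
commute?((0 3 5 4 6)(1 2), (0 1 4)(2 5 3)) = no:(0 3 5 4 6)(1 2)*(0 1 4)(2 5 3) = (0 2 4 6 1 5), (0 1 4)(2 5 3)*(0 3 5 4 6)(1 2) = (0 2 4 3 1 6)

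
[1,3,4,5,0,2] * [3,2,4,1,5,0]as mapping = [0→2,1→1,2→5,3→0,4→3,5→4]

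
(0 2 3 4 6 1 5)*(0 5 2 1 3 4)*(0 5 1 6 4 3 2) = (0 6 2 3 5 1)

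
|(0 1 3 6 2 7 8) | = 7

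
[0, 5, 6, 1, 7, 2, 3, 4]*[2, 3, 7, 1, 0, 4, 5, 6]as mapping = [0→2, 1→4, 2→5, 3→3, 4→6, 5→7, 6→1, 7→0]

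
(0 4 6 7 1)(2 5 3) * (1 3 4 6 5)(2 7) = (0 6 2 1)(3 7)(4 5)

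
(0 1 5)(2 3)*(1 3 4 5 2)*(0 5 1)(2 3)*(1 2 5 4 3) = (0 5 4 2 3)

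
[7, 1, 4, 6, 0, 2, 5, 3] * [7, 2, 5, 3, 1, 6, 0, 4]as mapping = [0→4, 1→2, 2→1, 3→0, 4→7, 5→5, 6→6, 7→3]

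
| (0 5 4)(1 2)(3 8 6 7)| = 12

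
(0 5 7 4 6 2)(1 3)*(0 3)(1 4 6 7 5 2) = (0 2 3 4 7 6 1)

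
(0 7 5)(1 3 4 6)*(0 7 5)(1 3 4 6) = (0 5 7)(1 4)(3 6)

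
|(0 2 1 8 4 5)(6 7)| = 6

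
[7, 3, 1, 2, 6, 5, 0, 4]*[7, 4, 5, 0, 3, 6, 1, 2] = [2, 0, 4, 5, 1, 6, 7, 3]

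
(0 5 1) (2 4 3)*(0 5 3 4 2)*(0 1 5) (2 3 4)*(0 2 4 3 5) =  (0 3 1 2 5) 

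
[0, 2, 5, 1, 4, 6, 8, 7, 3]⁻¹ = [0, 3, 1, 8, 4, 2, 5, 7, 6]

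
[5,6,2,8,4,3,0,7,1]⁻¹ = [6,8,2,5,4,0,1,7,3]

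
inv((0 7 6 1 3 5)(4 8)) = (0 5 3 1 6 7)(4 8)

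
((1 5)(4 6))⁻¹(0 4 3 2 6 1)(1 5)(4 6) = (0 6 3 2 4 5)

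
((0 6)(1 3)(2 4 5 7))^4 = ()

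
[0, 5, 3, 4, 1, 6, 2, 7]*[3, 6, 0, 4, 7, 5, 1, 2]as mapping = [0→3, 1→5, 2→4, 3→7, 4→6, 5→1, 6→0, 7→2]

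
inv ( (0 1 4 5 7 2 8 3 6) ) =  (0 6 3 8 2 7 5 4 1) 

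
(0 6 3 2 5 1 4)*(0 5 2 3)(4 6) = (0 4 5 1 6)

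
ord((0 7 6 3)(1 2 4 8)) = 4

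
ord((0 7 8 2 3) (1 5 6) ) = 15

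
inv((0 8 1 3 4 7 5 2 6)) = (0 6 2 5 7 4 3 1 8)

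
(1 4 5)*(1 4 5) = (1 5 4)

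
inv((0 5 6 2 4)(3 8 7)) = (0 4 2 6 5)(3 7 8)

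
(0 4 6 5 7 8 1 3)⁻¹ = (0 3 1 8 7 5 6 4)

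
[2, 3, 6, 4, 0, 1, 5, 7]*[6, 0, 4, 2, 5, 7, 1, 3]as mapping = [0→4, 1→2, 2→1, 3→5, 4→6, 5→0, 6→7, 7→3]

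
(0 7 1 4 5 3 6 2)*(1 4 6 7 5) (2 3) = (0 5 2) (1 6 3 7 4) 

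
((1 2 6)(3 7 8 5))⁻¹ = (1 6 2)(3 5 8 7)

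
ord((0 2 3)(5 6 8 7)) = 12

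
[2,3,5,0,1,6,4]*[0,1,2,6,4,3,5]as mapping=[0→2,1→6,2→3,3→0,4→1,5→5,6→4]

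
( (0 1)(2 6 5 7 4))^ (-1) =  (0 1)(2 4 7 5 6)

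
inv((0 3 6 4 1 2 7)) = (0 7 2 1 4 6 3)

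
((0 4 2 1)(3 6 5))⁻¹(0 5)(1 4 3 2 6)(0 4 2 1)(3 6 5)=(0 2 6 1 5)(3 4)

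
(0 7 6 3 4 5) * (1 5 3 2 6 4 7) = (0 1 5) (2 6) (3 7 4) 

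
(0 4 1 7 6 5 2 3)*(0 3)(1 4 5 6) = (0 5 2)(1 7)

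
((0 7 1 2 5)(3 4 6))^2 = (0 1 5 7 2)(3 6 4)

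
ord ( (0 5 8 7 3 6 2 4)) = 8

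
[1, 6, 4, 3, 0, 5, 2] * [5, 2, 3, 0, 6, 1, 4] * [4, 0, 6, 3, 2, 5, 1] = [6, 2, 1, 4, 5, 0, 3]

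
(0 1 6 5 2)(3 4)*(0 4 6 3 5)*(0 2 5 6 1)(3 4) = (1 4 6 2 3)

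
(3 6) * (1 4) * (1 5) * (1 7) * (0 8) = (0 8)(1 4 5 7)(3 6)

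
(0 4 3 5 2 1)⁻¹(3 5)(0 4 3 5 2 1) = (2 5)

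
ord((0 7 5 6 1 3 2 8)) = 8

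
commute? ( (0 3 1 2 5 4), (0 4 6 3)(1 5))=no: (0 3 1 2 5 4)*(0 4 6 3)(1 5)=(1 2)(3 5 6), (0 4 6 3)(1 5)*(0 3 1 2 5 4)=(1 4 6)(2 5)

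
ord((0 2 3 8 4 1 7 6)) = 8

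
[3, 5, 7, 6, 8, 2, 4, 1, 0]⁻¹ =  [8, 7, 5, 0, 6, 1, 3, 2, 4]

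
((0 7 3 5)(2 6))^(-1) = (0 5 3 7)(2 6)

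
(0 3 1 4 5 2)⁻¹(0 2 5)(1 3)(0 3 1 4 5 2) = (0 2 3)(1 4)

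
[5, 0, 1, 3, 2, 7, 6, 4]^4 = [2, 4, 7, 3, 5, 1, 6, 0]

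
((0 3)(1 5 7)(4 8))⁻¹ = (0 3)(1 7 5)(4 8)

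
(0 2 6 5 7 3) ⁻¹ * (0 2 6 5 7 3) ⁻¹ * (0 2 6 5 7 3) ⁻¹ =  (0 5) (2 7) (3 6) 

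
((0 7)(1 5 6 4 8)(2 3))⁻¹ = (0 7)(1 8 4 6 5)(2 3)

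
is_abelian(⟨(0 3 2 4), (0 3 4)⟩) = no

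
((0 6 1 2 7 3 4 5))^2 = (0 1 7 4)(2 3 5 6)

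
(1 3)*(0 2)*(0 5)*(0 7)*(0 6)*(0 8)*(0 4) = (0 2 5 7 6 8 4)(1 3)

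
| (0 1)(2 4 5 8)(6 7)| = 4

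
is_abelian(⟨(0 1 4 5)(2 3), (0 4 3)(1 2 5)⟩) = no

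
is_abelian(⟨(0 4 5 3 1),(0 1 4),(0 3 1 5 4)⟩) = no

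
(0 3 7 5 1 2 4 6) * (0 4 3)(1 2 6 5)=(1 6 4 5 2 3 7)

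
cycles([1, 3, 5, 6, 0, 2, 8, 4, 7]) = (0 1 3 6 8 7 4) (2 5) 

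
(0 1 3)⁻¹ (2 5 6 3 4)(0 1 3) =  (0 4 2 5 6)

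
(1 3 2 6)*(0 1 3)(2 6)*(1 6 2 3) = (0 6 1)(2 3)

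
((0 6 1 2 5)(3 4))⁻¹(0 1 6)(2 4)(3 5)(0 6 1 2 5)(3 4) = (0 4)(1 6 2)(3 5)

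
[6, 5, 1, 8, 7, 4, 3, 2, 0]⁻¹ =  [8, 2, 7, 6, 5, 1, 0, 4, 3]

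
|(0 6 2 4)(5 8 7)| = 12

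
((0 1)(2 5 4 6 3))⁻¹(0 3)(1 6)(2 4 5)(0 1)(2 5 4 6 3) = (0 3)(1 2)(4 5 6)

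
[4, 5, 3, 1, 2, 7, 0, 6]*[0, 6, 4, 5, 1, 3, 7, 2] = [1, 3, 5, 6, 4, 2, 0, 7]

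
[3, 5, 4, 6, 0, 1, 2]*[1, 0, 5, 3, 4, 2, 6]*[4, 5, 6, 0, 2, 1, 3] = [0, 6, 2, 3, 5, 4, 1]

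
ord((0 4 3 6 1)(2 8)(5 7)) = 10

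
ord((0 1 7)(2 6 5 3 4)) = 15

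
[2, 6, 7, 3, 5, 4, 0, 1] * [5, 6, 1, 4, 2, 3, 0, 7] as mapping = [0→1, 1→0, 2→7, 3→4, 4→3, 5→2, 6→5, 7→6] 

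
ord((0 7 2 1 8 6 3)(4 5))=14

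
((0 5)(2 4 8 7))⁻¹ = (0 5)(2 7 8 4)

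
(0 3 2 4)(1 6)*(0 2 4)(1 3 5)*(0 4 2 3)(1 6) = (0 5 6)(2 4 3)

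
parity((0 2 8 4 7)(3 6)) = odd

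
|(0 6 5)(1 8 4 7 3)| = 15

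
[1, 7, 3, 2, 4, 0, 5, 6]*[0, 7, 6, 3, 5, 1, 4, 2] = [7, 2, 3, 6, 5, 0, 1, 4]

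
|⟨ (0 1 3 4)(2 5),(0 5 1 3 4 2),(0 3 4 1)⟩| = 720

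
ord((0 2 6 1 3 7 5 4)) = 8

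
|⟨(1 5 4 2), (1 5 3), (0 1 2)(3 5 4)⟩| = 720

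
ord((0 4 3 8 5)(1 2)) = 10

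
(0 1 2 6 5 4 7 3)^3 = (0 6 7 1 5 3 2 4)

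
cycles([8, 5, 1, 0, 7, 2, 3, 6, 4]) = (0 8 4 7 6 3)(1 5 2)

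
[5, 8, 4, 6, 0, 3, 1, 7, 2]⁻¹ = [4, 6, 8, 5, 2, 0, 3, 7, 1]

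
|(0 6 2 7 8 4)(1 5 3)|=6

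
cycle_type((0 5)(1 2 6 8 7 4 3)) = 2.7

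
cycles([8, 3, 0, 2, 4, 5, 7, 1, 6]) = (0 8 6 7 1 3 2)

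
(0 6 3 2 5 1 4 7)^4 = (0 5)(1 6)(2 7)(3 4)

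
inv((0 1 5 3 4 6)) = (0 6 4 3 5 1)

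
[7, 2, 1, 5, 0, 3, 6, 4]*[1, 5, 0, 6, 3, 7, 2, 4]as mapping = [0→4, 1→0, 2→5, 3→7, 4→1, 5→6, 6→2, 7→3]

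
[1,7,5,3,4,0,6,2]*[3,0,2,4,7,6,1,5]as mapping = [0→0,1→5,2→6,3→4,4→7,5→3,6→1,7→2]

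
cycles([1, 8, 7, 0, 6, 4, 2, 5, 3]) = (0 1 8 3)(2 7 5 4 6)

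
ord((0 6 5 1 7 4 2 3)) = 8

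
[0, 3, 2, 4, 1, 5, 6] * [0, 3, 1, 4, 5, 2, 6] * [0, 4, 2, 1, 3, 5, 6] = [0, 3, 4, 5, 1, 2, 6]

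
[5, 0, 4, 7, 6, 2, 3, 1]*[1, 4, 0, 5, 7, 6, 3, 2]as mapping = [0→6, 1→1, 2→7, 3→2, 4→3, 5→0, 6→5, 7→4]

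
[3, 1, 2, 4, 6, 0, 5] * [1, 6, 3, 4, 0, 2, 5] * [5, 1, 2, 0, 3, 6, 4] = [3, 4, 0, 5, 6, 1, 2]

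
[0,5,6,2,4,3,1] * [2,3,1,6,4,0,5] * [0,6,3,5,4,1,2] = [3,0,1,6,4,2,5]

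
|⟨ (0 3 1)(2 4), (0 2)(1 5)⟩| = 720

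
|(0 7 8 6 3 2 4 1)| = 8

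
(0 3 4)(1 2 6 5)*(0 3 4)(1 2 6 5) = (0 4 3)(1 6)(2 5)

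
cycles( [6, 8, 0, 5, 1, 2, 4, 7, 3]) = (0 6 4 1 8 3 5 2)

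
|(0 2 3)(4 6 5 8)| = 12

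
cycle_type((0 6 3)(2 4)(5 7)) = 2^2.3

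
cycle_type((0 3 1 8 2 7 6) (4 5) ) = 2.7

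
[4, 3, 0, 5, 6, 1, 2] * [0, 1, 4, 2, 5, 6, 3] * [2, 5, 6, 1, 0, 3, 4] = [3, 6, 2, 4, 1, 5, 0]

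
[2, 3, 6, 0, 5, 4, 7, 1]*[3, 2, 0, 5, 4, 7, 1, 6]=[0, 5, 1, 3, 7, 4, 6, 2]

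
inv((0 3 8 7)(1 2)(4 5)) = (0 7 8 3)(1 2)(4 5)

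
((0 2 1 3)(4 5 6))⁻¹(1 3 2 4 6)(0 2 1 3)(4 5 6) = (0 1 5 4 3)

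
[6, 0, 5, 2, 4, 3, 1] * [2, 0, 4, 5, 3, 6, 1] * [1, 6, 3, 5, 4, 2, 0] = [6, 3, 0, 4, 5, 2, 1]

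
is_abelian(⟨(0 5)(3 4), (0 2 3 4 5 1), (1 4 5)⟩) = no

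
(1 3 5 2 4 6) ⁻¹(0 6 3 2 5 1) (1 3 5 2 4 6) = (0 1 5 4 2 3) 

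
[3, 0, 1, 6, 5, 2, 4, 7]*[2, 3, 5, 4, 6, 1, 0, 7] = [4, 2, 3, 0, 1, 5, 6, 7]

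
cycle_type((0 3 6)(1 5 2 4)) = 3.4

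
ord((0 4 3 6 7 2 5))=7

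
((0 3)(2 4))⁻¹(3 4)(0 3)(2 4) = (0 2)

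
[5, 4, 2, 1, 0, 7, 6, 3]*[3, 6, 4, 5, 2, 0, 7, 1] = [0, 2, 4, 6, 3, 1, 7, 5]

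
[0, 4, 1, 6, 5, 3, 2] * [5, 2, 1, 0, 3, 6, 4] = [5, 3, 2, 4, 6, 0, 1]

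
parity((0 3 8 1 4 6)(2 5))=even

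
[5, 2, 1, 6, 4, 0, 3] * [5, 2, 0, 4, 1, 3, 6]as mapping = [0→3, 1→0, 2→2, 3→6, 4→1, 5→5, 6→4]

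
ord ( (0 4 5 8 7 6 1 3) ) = 8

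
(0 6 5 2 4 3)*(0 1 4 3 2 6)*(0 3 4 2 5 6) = (0 3 1 2 4 5)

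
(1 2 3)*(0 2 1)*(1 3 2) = (0 1 3) 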